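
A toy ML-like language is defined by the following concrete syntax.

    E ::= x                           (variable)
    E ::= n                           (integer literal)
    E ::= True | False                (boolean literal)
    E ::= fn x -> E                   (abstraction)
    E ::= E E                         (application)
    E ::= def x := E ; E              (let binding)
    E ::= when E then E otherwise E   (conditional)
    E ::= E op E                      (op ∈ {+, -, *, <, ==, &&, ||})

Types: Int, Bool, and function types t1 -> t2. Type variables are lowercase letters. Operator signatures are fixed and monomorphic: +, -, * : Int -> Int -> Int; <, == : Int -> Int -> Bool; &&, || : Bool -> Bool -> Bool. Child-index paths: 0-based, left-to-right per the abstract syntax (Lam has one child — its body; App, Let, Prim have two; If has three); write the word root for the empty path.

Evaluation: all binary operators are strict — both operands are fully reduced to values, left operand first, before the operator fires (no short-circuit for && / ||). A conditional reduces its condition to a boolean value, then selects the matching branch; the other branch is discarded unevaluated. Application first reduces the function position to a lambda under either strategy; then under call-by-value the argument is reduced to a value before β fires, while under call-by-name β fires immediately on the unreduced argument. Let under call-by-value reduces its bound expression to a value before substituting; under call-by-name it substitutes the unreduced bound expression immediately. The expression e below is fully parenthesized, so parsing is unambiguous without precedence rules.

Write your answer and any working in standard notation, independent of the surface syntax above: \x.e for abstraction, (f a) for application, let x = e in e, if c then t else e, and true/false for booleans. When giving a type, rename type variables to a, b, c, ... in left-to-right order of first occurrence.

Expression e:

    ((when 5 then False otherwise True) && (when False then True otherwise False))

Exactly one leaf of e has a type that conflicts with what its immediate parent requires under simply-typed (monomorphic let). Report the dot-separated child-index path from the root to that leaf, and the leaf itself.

Answer: 0.0 : 5

Derivation:
  unify Int ~ Bool
  FAIL: mismatch Int ~ Bool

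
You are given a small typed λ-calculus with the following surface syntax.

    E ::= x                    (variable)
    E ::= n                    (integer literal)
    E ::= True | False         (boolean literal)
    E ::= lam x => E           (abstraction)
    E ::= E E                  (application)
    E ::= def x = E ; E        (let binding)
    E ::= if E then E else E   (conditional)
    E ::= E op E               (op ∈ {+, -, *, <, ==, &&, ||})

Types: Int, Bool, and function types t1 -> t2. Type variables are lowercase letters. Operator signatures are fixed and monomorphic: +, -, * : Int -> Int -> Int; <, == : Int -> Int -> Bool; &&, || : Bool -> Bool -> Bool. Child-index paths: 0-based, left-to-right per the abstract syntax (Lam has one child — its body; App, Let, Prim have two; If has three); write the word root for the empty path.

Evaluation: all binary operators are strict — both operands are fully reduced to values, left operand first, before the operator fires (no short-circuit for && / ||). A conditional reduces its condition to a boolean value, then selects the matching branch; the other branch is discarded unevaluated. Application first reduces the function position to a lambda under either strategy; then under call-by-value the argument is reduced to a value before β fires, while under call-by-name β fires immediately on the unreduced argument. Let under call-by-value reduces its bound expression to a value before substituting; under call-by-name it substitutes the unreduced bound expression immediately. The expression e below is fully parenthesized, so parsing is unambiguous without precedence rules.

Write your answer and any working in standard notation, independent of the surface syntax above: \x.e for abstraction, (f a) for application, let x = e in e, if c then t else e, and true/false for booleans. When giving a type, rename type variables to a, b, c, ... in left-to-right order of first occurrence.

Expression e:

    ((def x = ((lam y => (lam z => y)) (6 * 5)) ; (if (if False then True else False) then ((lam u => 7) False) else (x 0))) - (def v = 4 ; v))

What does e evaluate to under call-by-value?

Answer: 26

Trace:
step 0: ((let x = ((\y.(\z.y)) (6 * 5)) in (if (if false then true else false) then ((\u.7) false) else (x 0))) - (let v = 4 in v))
step 1: [delta@0.0.1] ((let x = ((\y.(\z.y)) 30) in (if (if false then true else false) then ((\u.7) false) else (x 0))) - (let v = 4 in v))
step 2: [beta@0.0] ((let x = (\z.30) in (if (if false then true else false) then ((\u.7) false) else (x 0))) - (let v = 4 in v))
step 3: [let@0] ((if (if false then true else false) then ((\u.7) false) else ((\z.30) 0)) - (let v = 4 in v))
step 4: [if@0.0] ((if false then ((\u.7) false) else ((\z.30) 0)) - (let v = 4 in v))
step 5: [if@0] (((\z.30) 0) - (let v = 4 in v))
step 6: [beta@0] (30 - (let v = 4 in v))
step 7: [let@1] (30 - 4)
step 8: [delta@root] 26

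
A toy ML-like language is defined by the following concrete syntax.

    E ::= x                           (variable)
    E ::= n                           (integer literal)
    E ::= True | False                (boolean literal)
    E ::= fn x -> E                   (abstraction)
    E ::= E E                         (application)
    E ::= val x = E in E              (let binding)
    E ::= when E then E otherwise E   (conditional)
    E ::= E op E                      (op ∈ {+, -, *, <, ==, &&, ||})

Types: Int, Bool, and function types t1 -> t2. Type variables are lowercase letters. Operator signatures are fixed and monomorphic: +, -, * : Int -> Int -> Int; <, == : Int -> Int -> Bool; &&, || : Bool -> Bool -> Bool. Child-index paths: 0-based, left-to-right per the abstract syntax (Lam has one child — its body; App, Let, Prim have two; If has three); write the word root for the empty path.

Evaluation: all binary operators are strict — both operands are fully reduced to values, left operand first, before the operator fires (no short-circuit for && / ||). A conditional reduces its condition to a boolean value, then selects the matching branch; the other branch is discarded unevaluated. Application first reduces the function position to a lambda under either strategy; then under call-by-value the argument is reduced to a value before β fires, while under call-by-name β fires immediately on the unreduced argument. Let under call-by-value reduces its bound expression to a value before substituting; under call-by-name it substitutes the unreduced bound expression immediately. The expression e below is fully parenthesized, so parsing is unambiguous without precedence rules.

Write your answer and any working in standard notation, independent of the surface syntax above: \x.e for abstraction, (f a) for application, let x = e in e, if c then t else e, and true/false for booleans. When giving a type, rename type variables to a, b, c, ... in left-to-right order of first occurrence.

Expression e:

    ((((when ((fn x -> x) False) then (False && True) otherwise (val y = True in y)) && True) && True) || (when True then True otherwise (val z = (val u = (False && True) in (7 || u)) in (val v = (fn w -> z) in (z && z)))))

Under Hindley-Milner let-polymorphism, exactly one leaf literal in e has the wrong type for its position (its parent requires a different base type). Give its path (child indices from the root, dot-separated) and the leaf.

Answer: 1.2.0.1.0 : 7

Trace:
x : a
\x._ : a -> a
  unify a -> a ~ Bool -> b
  unify a ~ Bool
  unify Bool ~ b
_ _ : Bool
  unify Bool ~ Bool
  unify Bool ~ Bool
  unify Bool ~ Bool
let y : Bool
y : Bool
  unify Bool ~ Bool
  unify Bool ~ Bool
  unify Bool ~ Bool
  unify Bool ~ Bool
  unify Bool ~ Bool
  unify Bool ~ Bool
  unify Bool ~ Bool
  unify Bool ~ Bool
  unify Bool ~ Bool
let u : Bool
  unify Int ~ Bool
  FAIL: mismatch Int ~ Bool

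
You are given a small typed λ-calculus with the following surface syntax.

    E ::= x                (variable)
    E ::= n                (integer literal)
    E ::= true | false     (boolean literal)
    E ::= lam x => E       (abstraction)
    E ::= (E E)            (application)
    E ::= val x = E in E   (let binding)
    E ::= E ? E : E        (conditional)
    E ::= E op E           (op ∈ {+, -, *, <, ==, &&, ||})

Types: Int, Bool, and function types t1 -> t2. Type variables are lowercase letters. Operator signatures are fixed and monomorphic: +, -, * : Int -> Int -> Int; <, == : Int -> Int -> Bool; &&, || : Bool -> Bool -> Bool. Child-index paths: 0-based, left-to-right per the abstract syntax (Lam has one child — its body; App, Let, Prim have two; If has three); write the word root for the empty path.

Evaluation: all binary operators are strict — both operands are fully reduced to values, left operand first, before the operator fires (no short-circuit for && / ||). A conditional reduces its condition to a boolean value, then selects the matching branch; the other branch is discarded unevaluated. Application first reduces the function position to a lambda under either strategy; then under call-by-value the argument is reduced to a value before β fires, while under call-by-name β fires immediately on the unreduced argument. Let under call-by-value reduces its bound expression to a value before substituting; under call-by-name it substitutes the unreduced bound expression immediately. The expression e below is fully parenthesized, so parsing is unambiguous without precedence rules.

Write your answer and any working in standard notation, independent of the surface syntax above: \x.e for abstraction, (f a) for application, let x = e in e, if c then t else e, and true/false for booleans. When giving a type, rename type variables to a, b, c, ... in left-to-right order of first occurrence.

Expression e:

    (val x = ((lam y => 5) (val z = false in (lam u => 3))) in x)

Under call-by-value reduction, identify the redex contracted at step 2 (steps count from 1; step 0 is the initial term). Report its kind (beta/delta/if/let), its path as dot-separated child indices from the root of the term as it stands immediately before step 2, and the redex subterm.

Answer: beta at 0 : ((\y.5) (\u.3))

Trace:
step 0: (let x = ((\y.5) (let z = false in (\u.3))) in x)
step 1: [let@0.1] (let x = ((\y.5) (\u.3)) in x)
step 2: [beta@0] (let x = 5 in x)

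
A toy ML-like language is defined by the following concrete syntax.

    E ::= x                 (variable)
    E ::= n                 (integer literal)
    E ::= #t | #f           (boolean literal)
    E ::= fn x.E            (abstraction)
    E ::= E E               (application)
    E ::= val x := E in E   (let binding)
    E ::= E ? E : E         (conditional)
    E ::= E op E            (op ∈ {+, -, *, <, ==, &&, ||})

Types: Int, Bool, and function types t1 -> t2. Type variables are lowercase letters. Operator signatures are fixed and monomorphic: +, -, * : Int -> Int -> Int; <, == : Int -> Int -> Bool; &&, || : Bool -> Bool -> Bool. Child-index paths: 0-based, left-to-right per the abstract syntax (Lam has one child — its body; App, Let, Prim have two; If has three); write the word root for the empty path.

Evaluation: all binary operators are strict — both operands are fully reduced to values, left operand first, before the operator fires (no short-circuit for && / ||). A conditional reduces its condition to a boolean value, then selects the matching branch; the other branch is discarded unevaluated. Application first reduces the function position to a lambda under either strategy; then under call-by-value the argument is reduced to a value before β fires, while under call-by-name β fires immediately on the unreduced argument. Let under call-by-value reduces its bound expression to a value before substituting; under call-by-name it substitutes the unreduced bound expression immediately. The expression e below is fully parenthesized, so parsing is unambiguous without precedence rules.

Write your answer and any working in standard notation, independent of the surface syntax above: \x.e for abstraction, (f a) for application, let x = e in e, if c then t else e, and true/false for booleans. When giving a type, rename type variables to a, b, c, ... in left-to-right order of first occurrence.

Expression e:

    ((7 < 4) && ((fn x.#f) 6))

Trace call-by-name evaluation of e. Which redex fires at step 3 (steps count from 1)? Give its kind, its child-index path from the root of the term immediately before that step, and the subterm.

Derivation:
step 0: ((7 < 4) && ((\x.false) 6))
step 1: [delta@0] (false && ((\x.false) 6))
step 2: [beta@1] (false && false)
step 3: [delta@root] false

Answer: delta at root : (false && false)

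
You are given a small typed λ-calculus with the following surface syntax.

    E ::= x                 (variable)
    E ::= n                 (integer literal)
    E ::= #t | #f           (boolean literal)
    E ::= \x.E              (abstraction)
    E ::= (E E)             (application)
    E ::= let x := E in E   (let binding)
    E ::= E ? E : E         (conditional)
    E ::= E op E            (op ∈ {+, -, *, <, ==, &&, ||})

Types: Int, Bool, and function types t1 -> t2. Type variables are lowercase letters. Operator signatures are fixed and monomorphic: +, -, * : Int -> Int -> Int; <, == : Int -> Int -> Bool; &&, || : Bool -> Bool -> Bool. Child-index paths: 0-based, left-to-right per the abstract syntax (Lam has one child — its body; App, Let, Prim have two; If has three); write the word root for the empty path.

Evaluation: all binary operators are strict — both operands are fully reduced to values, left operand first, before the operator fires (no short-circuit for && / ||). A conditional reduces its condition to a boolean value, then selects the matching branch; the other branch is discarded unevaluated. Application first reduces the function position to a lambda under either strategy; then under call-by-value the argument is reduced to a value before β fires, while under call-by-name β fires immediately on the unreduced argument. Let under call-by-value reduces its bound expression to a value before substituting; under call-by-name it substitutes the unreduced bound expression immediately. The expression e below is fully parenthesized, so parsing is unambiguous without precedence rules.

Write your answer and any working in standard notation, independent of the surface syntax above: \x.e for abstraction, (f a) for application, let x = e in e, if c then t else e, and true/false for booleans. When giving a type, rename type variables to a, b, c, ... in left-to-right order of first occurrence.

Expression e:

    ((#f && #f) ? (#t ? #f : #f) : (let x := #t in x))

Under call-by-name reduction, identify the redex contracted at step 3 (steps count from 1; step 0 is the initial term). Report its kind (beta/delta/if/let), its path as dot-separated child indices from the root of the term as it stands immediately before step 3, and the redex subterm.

Trace:
step 0: (if (false && false) then (if true then false else false) else (let x = true in x))
step 1: [delta@0] (if false then (if true then false else false) else (let x = true in x))
step 2: [if@root] (let x = true in x)
step 3: [let@root] true

Answer: let at root : (let x = true in x)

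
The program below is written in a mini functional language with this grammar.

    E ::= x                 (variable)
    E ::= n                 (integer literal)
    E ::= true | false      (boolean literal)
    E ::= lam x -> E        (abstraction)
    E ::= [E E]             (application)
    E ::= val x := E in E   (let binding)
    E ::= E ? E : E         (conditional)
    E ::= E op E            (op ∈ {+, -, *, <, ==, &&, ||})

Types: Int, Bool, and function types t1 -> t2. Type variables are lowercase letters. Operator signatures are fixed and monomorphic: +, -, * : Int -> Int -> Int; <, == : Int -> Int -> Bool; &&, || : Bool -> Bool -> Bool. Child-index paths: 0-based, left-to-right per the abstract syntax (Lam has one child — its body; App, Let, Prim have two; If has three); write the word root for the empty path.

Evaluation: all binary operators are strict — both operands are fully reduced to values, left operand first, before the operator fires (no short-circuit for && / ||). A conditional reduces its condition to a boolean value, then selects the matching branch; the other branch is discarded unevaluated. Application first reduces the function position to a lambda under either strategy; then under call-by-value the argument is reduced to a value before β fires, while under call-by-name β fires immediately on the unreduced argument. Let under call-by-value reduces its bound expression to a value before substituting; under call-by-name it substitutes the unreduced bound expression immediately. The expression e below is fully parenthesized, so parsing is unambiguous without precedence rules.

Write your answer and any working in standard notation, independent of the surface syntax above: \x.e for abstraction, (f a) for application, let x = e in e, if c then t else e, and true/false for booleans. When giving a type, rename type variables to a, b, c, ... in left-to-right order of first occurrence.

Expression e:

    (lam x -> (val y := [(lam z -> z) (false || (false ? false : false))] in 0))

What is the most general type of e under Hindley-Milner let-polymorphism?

Trace:
z : b
\z._ : b -> b
  unify Bool ~ Bool
  unify Bool ~ Bool
  unify Bool ~ Bool
  unify Bool ~ Bool
  unify b -> b ~ Bool -> c
  unify b ~ Bool
  unify Bool ~ c
_ _ : Bool
let y : Bool
\x._ : a -> Int

Answer: a -> Int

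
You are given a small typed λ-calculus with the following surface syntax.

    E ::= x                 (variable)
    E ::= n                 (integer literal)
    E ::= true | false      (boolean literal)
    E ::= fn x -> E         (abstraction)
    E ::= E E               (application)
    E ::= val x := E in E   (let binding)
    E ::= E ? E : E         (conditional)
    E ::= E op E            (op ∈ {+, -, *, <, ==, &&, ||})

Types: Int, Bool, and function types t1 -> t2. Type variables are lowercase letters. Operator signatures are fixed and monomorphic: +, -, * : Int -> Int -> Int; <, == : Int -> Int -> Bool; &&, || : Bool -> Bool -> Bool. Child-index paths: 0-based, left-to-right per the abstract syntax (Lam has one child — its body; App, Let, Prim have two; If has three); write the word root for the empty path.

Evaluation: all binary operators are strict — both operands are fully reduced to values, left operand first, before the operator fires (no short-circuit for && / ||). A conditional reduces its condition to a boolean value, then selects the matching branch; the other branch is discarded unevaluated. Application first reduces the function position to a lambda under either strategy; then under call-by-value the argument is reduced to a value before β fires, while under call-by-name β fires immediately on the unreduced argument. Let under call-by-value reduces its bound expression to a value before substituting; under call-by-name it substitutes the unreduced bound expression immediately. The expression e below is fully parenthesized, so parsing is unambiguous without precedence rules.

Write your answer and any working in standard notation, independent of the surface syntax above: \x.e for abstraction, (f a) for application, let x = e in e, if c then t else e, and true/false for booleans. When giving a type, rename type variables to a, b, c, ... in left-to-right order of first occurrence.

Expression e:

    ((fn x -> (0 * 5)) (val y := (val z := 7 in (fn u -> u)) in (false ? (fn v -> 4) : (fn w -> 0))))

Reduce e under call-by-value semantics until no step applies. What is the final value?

Answer: 0

Trace:
step 0: ((\x.(0 * 5)) (let y = (let z = 7 in (\u.u)) in (if false then (\v.4) else (\w.0))))
step 1: [let@1.0] ((\x.(0 * 5)) (let y = (\u.u) in (if false then (\v.4) else (\w.0))))
step 2: [let@1] ((\x.(0 * 5)) (if false then (\v.4) else (\w.0)))
step 3: [if@1] ((\x.(0 * 5)) (\w.0))
step 4: [beta@root] (0 * 5)
step 5: [delta@root] 0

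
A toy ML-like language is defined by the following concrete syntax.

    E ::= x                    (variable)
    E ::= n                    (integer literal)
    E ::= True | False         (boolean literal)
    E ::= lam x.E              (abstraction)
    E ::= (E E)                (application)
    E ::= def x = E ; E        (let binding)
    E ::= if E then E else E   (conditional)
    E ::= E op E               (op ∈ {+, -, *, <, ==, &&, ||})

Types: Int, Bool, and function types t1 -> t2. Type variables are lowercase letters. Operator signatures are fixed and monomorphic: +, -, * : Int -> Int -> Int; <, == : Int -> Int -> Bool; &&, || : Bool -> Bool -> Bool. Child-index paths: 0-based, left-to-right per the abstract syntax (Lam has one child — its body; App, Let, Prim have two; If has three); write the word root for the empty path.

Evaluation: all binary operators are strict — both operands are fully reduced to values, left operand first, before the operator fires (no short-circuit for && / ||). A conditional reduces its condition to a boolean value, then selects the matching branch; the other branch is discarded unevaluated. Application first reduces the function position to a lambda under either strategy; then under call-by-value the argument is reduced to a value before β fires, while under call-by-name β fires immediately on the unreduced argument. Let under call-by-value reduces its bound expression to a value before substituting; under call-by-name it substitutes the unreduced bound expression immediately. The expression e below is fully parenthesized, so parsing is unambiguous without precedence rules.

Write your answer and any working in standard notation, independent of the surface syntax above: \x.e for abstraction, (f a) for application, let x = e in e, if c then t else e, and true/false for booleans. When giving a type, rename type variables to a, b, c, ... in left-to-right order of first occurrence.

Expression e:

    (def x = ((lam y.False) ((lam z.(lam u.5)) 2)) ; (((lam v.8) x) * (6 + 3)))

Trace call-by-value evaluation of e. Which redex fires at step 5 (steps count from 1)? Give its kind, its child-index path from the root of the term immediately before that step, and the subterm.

Answer: delta at 1 : (6 + 3)

Derivation:
step 0: (let x = ((\y.false) ((\z.(\u.5)) 2)) in (((\v.8) x) * (6 + 3)))
step 1: [beta@0.1] (let x = ((\y.false) (\u.5)) in (((\v.8) x) * (6 + 3)))
step 2: [beta@0] (let x = false in (((\v.8) x) * (6 + 3)))
step 3: [let@root] (((\v.8) false) * (6 + 3))
step 4: [beta@0] (8 * (6 + 3))
step 5: [delta@1] (8 * 9)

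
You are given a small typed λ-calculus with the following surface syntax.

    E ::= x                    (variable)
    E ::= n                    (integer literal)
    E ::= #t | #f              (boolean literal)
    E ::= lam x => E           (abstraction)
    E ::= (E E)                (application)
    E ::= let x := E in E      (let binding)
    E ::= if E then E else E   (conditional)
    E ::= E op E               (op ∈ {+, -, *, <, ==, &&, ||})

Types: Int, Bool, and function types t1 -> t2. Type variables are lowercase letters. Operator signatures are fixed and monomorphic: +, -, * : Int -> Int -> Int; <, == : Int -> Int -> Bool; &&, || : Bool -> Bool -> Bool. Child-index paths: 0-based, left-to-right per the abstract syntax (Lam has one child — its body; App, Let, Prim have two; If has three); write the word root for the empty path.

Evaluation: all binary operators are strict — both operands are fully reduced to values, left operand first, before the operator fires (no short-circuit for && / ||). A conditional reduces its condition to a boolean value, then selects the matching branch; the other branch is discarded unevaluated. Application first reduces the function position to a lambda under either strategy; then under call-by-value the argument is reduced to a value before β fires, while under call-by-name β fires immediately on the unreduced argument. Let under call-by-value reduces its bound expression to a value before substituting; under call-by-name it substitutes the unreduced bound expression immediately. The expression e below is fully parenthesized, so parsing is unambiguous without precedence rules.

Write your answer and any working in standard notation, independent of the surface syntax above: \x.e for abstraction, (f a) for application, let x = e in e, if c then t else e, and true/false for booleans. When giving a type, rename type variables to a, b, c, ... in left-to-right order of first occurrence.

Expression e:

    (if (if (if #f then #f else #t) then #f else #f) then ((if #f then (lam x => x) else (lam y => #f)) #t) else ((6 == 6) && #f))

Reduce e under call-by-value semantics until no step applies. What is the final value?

Trace:
step 0: (if (if (if false then false else true) then false else false) then ((if false then (\x.x) else (\y.false)) true) else ((6 == 6) && false))
step 1: [if@0.0] (if (if true then false else false) then ((if false then (\x.x) else (\y.false)) true) else ((6 == 6) && false))
step 2: [if@0] (if false then ((if false then (\x.x) else (\y.false)) true) else ((6 == 6) && false))
step 3: [if@root] ((6 == 6) && false)
step 4: [delta@0] (true && false)
step 5: [delta@root] false

Answer: false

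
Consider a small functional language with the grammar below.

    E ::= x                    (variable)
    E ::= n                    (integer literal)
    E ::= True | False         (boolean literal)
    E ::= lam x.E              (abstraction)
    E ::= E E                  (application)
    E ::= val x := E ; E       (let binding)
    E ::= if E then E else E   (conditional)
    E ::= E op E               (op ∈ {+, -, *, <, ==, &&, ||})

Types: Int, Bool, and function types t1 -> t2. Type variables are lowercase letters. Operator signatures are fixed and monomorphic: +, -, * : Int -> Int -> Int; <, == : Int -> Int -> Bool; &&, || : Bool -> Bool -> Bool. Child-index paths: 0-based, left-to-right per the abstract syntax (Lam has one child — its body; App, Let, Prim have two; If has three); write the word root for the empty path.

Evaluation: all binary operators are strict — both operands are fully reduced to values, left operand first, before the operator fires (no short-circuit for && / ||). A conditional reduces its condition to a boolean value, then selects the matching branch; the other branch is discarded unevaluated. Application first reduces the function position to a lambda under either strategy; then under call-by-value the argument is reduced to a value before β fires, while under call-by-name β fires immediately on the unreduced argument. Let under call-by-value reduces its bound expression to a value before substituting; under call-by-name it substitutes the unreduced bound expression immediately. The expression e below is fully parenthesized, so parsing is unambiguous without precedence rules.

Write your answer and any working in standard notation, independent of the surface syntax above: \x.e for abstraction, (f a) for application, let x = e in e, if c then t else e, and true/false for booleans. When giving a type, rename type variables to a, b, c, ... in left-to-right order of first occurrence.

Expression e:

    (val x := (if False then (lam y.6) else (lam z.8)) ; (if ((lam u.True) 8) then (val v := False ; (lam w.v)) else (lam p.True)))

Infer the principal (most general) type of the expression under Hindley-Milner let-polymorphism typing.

Derivation:
  unify Bool ~ Bool
\y._ : a -> Int
\z._ : b -> Int
  unify a -> Int ~ b -> Int
  unify a ~ b
  unify Int ~ Int
let x : forall. b -> Int
\u._ : c -> Bool
  unify c -> Bool ~ Int -> d
  unify c ~ Int
  unify Bool ~ d
_ _ : Bool
  unify Bool ~ Bool
let v : Bool
v : Bool
\w._ : e -> Bool
\p._ : f -> Bool
  unify e -> Bool ~ f -> Bool
  unify e ~ f
  unify Bool ~ Bool

Answer: a -> Bool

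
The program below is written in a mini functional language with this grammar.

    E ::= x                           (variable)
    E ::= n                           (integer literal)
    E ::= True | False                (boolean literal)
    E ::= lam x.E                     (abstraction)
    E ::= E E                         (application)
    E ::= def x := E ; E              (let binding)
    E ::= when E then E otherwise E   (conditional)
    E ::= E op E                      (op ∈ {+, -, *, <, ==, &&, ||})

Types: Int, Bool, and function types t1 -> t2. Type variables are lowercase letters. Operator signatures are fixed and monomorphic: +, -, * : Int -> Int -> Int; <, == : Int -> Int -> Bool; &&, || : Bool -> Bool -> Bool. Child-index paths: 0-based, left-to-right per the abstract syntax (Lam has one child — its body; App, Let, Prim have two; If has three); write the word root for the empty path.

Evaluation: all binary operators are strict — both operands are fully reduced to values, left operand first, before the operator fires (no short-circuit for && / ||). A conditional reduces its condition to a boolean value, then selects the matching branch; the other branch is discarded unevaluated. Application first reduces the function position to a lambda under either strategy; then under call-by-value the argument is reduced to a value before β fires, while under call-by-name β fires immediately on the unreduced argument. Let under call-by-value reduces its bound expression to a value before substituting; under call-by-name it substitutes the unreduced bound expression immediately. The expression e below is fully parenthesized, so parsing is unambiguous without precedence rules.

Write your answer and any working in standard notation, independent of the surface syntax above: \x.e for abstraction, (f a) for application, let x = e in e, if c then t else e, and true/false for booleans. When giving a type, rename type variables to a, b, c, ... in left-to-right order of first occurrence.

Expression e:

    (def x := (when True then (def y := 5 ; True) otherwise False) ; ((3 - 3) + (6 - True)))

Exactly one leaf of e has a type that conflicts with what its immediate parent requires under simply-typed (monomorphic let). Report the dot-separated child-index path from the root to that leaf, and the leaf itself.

Answer: 1.1.1 : true

Trace:
  unify Bool ~ Bool
let y : Int
  unify Bool ~ Bool
let x : Bool
  unify Int ~ Int
  unify Int ~ Int
  unify Int ~ Int
  unify Int ~ Int
  unify Bool ~ Int
  FAIL: mismatch Bool ~ Int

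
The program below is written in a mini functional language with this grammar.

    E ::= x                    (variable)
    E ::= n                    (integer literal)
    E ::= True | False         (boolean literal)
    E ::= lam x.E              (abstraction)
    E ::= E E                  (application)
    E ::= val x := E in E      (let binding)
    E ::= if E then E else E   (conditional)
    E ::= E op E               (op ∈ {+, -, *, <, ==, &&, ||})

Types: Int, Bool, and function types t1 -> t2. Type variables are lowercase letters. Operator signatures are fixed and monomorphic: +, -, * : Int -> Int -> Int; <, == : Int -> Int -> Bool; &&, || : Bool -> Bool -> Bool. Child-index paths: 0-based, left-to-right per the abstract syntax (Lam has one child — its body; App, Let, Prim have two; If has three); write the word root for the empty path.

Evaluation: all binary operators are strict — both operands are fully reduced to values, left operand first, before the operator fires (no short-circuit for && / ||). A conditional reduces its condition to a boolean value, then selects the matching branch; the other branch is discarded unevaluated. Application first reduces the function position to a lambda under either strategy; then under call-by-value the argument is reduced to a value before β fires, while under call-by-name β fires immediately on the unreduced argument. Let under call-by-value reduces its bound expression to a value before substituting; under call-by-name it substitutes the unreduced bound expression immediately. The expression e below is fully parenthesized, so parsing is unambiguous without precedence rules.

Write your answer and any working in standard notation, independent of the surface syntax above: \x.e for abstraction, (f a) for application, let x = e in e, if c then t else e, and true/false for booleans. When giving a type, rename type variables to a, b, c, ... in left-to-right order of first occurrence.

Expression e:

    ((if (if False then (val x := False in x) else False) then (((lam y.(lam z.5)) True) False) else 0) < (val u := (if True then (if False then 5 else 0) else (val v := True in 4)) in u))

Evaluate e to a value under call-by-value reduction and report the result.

Trace:
step 0: ((if (if false then (let x = false in x) else false) then (((\y.(\z.5)) true) false) else 0) < (let u = (if true then (if false then 5 else 0) else (let v = true in 4)) in u))
step 1: [if@0.0] ((if false then (((\y.(\z.5)) true) false) else 0) < (let u = (if true then (if false then 5 else 0) else (let v = true in 4)) in u))
step 2: [if@0] (0 < (let u = (if true then (if false then 5 else 0) else (let v = true in 4)) in u))
step 3: [if@1.0] (0 < (let u = (if false then 5 else 0) in u))
step 4: [if@1.0] (0 < (let u = 0 in u))
step 5: [let@1] (0 < 0)
step 6: [delta@root] false

Answer: false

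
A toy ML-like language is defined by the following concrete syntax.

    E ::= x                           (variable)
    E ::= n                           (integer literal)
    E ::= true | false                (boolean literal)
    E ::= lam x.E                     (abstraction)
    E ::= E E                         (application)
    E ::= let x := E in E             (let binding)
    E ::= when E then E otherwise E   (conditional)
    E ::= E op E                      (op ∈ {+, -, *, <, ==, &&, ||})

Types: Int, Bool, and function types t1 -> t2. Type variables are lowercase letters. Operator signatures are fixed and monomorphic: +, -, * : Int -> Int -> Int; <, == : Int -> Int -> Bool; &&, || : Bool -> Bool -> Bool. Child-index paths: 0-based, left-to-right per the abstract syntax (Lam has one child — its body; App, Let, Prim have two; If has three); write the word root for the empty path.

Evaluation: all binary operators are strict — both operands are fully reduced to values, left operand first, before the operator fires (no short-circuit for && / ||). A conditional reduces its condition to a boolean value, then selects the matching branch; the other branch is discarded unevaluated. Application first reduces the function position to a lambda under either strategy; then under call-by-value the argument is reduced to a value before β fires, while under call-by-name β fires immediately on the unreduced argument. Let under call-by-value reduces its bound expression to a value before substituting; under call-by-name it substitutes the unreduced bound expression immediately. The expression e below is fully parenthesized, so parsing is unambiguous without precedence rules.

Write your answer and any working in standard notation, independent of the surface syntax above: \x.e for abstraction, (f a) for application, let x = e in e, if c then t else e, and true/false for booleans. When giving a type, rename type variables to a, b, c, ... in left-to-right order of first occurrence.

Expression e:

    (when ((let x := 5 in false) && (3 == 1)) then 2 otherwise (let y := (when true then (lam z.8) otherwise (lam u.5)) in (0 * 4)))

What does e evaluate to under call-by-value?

Derivation:
step 0: (if ((let x = 5 in false) && (3 == 1)) then 2 else (let y = (if true then (\z.8) else (\u.5)) in (0 * 4)))
step 1: [let@0.0] (if (false && (3 == 1)) then 2 else (let y = (if true then (\z.8) else (\u.5)) in (0 * 4)))
step 2: [delta@0.1] (if (false && false) then 2 else (let y = (if true then (\z.8) else (\u.5)) in (0 * 4)))
step 3: [delta@0] (if false then 2 else (let y = (if true then (\z.8) else (\u.5)) in (0 * 4)))
step 4: [if@root] (let y = (if true then (\z.8) else (\u.5)) in (0 * 4))
step 5: [if@0] (let y = (\z.8) in (0 * 4))
step 6: [let@root] (0 * 4)
step 7: [delta@root] 0

Answer: 0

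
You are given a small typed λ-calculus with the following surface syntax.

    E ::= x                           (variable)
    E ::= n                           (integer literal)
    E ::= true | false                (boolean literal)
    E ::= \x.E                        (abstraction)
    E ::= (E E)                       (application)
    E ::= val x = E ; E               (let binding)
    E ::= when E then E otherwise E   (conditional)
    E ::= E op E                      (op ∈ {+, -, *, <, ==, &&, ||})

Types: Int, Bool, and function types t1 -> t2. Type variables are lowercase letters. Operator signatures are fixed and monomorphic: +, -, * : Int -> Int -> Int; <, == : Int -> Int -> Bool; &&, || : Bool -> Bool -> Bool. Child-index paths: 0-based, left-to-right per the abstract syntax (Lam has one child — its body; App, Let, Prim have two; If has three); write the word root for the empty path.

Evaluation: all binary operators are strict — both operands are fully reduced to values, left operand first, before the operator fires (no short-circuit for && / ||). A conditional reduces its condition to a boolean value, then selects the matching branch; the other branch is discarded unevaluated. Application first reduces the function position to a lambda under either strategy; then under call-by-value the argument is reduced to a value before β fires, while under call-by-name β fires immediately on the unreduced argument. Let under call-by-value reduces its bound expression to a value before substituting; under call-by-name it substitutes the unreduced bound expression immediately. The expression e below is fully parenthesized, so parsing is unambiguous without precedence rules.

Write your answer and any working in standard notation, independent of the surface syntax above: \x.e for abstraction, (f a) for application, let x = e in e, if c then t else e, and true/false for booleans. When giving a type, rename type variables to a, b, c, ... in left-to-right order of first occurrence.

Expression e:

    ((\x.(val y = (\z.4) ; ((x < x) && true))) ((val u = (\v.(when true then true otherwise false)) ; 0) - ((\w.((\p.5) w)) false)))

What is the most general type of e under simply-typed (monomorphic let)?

Trace:
\z._ : b -> Int
let y : b -> Int
x : a
  unify a ~ Int
x : Int
  unify Int ~ Int
  unify Bool ~ Bool
  unify Bool ~ Bool
\x._ : Int -> Bool
  unify Bool ~ Bool
  unify Bool ~ Bool
\v._ : c -> Bool
let u : c -> Bool
  unify Int ~ Int
\p._ : e -> Int
w : d
  unify e -> Int ~ d -> f
  unify e ~ d
  unify Int ~ f
_ _ : Int
\w._ : d -> Int
  unify d -> Int ~ Bool -> g
  unify d ~ Bool
  unify Int ~ g
_ _ : Int
  unify Int ~ Int
  unify Int -> Bool ~ Int -> h
  unify Int ~ Int
  unify Bool ~ h
_ _ : Bool

Answer: Bool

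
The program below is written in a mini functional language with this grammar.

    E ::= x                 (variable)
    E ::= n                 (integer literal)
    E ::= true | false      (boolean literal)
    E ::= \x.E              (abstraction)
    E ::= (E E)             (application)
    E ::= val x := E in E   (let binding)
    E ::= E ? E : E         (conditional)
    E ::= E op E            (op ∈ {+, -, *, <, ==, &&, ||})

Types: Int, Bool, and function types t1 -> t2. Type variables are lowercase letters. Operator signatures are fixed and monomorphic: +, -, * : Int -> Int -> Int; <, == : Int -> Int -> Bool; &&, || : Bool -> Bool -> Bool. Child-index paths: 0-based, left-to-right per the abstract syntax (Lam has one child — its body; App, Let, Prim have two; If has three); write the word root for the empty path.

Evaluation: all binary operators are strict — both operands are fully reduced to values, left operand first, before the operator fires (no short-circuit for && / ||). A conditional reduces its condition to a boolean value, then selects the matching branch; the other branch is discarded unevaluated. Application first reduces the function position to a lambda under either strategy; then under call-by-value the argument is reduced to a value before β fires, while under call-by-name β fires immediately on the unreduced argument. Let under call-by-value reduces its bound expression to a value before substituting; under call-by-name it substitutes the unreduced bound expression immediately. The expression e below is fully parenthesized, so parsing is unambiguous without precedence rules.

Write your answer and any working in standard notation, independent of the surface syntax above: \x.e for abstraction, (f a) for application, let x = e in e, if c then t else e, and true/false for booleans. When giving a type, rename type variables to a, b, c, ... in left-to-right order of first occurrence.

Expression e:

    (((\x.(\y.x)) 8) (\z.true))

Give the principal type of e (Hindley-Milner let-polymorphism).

Answer: Int

Working:
x : a
\y._ : b -> a
\x._ : a -> b -> a
  unify a -> b -> a ~ Int -> c
  unify a ~ Int
  unify b -> Int ~ c
_ _ : b -> Int
\z._ : d -> Bool
  unify b -> Int ~ (d -> Bool) -> e
  unify b ~ d -> Bool
  unify Int ~ e
_ _ : Int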